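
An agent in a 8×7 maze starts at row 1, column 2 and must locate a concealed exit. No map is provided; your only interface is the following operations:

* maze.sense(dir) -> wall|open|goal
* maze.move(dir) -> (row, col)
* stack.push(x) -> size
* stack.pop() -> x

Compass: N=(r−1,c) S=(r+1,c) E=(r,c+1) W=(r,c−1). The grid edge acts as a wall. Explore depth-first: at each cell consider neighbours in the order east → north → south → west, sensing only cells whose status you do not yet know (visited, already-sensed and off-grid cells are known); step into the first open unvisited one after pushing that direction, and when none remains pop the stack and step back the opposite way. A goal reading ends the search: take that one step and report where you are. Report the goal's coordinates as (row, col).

> maze.sense east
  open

> stack.push east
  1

> maze.move east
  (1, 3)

> maze.sense east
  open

> stack.push east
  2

> maze.move east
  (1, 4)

> maze.sense east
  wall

> maze.sense north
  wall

> maze.sense south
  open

> stack.push south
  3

> maze.move south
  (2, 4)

> maze.sense east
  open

> stack.push east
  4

> maze.move east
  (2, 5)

> maze.sense east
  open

> stack.push east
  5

> maze.move east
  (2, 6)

> maze.sense north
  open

> stack.push north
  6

> maze.move north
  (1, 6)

> maze.sense north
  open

> stack.push north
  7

> maze.move north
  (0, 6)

> maze.sense west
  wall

> stack.pop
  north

> maze.move south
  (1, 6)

> stack.pop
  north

> maze.move south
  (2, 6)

> maze.sense south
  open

> stack.push south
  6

> maze.move south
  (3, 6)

> maze.sense south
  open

> stack.push south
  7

> maze.move south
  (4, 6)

> maze.sense south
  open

> stack.push south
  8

> maze.move south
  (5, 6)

> maze.sense south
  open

> stack.push south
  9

> maze.move south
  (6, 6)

> maze.sense south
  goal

> maze.move south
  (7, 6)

Answer: (7, 6)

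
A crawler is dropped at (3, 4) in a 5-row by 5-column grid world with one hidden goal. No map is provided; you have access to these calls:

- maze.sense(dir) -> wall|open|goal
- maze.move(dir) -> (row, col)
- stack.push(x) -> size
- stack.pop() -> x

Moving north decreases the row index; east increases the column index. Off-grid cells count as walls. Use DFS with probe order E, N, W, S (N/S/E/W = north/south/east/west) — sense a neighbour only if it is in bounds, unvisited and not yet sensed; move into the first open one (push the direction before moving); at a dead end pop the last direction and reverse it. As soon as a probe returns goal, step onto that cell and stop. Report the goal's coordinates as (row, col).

-- maze.sense(dir→north) => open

-- stack.push(x→north) => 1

-- maze.move(dir→north) => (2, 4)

-- maze.sense(dir→north) => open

-- stack.push(x→north) => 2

-- maze.move(dir→north) => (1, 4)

-- maze.sense(dir→north) => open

-- stack.push(x→north) => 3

-- maze.move(dir→north) => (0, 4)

-- maze.sense(dir→west) => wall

-- stack.pop() => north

-- maze.move(dir→south) => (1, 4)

-- maze.sense(dir→west) => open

-- stack.push(x→west) => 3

-- maze.move(dir→west) => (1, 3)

-- maze.sense(dir→west) => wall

-- maze.sense(dir→south) => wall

-- stack.pop() => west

-- maze.move(dir→east) => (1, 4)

-- stack.pop() => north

-- maze.move(dir→south) => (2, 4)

-- stack.pop() => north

-- maze.move(dir→south) => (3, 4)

-- maze.sense(dir→west) => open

-- stack.push(x→west) => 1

-- maze.move(dir→west) => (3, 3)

-- maze.sense(dir→west) => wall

-- maze.sense(dir→south) => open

-- stack.push(x→south) => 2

-- maze.move(dir→south) => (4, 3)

-- maze.sense(dir→east) => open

-- stack.push(x→east) => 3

-- maze.move(dir→east) => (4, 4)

-- stack.pop() => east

-- maze.move(dir→west) => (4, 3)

-- maze.sense(dir→west) => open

-- stack.push(x→west) => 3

-- maze.move(dir→west) => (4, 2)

-- maze.sense(dir→west) => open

-- stack.push(x→west) => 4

-- maze.move(dir→west) => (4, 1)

-- maze.sense(dir→north) => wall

-- maze.sense(dir→west) => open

-- stack.push(x→west) => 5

-- maze.move(dir→west) => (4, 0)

-- maze.sense(dir→north) => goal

-- maze.move(dir→north) => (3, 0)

Answer: (3, 0)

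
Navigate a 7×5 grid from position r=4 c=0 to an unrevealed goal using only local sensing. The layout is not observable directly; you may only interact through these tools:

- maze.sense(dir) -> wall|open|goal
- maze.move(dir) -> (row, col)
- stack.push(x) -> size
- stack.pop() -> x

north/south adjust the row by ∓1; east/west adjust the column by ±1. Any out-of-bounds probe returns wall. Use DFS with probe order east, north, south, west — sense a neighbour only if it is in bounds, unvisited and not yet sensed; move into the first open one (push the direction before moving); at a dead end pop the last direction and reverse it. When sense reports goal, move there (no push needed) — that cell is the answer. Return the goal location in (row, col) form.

Act: maze.sense[dir='east']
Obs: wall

Act: maze.sense[dir='north']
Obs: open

Act: stack.push[x='north']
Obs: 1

Act: maze.move[dir='north']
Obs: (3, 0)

Act: maze.sense[dir='east']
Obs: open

Act: stack.push[x='east']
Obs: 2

Act: maze.move[dir='east']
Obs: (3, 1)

Act: maze.sense[dir='east']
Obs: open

Act: stack.push[x='east']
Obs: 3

Act: maze.move[dir='east']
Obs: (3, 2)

Act: maze.sense[dir='east']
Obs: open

Act: stack.push[x='east']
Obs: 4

Act: maze.move[dir='east']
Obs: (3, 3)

Act: maze.sense[dir='east']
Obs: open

Act: stack.push[x='east']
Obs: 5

Act: maze.move[dir='east']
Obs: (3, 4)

Act: maze.sense[dir='north']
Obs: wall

Act: maze.sense[dir='south']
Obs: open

Act: stack.push[x='south']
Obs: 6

Act: maze.move[dir='south']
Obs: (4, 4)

Act: maze.sense[dir='south']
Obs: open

Act: stack.push[x='south']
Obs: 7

Act: maze.move[dir='south']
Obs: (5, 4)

Act: maze.sense[dir='south']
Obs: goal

Act: maze.move[dir='south']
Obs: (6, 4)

Answer: (6, 4)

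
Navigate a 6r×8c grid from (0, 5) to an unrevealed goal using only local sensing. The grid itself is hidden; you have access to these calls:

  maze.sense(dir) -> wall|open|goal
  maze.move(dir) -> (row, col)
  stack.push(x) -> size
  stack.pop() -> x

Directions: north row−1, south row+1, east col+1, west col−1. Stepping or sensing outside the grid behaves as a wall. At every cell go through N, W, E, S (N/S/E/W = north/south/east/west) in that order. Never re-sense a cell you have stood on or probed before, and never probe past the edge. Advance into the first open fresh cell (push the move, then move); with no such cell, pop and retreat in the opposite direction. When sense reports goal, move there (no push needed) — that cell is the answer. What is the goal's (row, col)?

==> maze.sense(west)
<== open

==> stack.push(west)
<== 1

==> maze.move(west)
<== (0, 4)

==> maze.sense(west)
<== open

==> stack.push(west)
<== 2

==> maze.move(west)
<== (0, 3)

==> maze.sense(west)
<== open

==> stack.push(west)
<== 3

==> maze.move(west)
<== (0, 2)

==> maze.sense(west)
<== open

==> stack.push(west)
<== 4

==> maze.move(west)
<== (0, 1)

==> maze.sense(west)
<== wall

==> maze.sense(south)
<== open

==> stack.push(south)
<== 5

==> maze.move(south)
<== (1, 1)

==> maze.sense(west)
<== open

==> stack.push(west)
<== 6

==> maze.move(west)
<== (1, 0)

==> maze.sense(south)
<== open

==> stack.push(south)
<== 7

==> maze.move(south)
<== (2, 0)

==> maze.sense(east)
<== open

==> stack.push(east)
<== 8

==> maze.move(east)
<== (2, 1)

==> maze.sense(east)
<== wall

==> maze.sense(south)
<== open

==> stack.push(south)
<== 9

==> maze.move(south)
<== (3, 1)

==> maze.sense(west)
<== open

==> stack.push(west)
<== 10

==> maze.move(west)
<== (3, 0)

==> maze.sense(south)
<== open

==> stack.push(south)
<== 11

==> maze.move(south)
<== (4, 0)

==> maze.sense(east)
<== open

==> stack.push(east)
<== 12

==> maze.move(east)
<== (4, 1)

==> maze.sense(east)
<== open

==> stack.push(east)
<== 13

==> maze.move(east)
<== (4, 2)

==> maze.sense(north)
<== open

==> stack.push(north)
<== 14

==> maze.move(north)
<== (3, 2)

==> maze.sense(east)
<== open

==> stack.push(east)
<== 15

==> maze.move(east)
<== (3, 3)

==> maze.sense(north)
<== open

==> stack.push(north)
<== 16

==> maze.move(north)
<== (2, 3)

==> maze.sense(north)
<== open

==> stack.push(north)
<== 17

==> maze.move(north)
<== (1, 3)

==> maze.sense(west)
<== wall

==> maze.sense(east)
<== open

==> stack.push(east)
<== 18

==> maze.move(east)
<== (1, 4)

==> maze.sense(east)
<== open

==> stack.push(east)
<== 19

==> maze.move(east)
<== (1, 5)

==> maze.sense(east)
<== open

==> stack.push(east)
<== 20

==> maze.move(east)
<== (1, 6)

==> maze.sense(north)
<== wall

==> maze.sense(east)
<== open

==> stack.push(east)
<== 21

==> maze.move(east)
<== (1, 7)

==> maze.sense(north)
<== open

==> stack.push(north)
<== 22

==> maze.move(north)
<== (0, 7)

==> stack.pop()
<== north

==> maze.move(south)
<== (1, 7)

==> maze.sense(south)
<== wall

==> stack.pop()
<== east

==> maze.move(west)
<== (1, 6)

==> maze.sense(south)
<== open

==> stack.push(south)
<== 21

==> maze.move(south)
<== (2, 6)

==> maze.sense(west)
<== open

==> stack.push(west)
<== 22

==> maze.move(west)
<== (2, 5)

==> maze.sense(west)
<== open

==> stack.push(west)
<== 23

==> maze.move(west)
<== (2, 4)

==> maze.sense(south)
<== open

==> stack.push(south)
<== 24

==> maze.move(south)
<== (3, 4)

==> maze.sense(east)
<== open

==> stack.push(east)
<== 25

==> maze.move(east)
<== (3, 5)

==> maze.sense(east)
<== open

==> stack.push(east)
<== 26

==> maze.move(east)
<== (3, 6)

==> maze.sense(east)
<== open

==> stack.push(east)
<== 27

==> maze.move(east)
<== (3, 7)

==> maze.sense(south)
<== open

==> stack.push(south)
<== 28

==> maze.move(south)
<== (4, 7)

==> maze.sense(west)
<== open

==> stack.push(west)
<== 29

==> maze.move(west)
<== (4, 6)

==> maze.sense(west)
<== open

==> stack.push(west)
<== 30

==> maze.move(west)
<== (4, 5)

==> maze.sense(west)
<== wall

==> maze.sense(south)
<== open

==> stack.push(south)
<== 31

==> maze.move(south)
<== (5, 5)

==> maze.sense(west)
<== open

==> stack.push(west)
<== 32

==> maze.move(west)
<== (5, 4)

==> maze.sense(west)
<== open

==> stack.push(west)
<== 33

==> maze.move(west)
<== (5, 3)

==> maze.sense(north)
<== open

==> stack.push(north)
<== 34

==> maze.move(north)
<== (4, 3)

==> stack.pop()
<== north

==> maze.move(south)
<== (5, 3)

==> maze.sense(west)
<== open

==> stack.push(west)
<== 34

==> maze.move(west)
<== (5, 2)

==> maze.sense(west)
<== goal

==> maze.move(west)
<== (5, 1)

Answer: (5, 1)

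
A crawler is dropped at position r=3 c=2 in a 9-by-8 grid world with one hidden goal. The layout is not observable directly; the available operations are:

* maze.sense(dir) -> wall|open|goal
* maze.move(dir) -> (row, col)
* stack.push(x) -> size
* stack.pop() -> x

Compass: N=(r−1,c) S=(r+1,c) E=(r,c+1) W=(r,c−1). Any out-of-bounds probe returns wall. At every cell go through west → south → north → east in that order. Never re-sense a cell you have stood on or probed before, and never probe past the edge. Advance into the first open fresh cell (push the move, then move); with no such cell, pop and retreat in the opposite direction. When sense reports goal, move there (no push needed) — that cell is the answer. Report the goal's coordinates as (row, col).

// maze.sense(west) ~> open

// stack.push(west) ~> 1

// maze.move(west) ~> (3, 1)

// maze.sense(west) ~> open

// stack.push(west) ~> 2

// maze.move(west) ~> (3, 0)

// maze.sense(south) ~> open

// stack.push(south) ~> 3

// maze.move(south) ~> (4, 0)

// maze.sense(south) ~> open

// stack.push(south) ~> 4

// maze.move(south) ~> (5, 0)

// maze.sense(south) ~> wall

// maze.sense(east) ~> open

// stack.push(east) ~> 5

// maze.move(east) ~> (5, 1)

// maze.sense(south) ~> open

// stack.push(south) ~> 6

// maze.move(south) ~> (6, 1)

// maze.sense(south) ~> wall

// maze.sense(east) ~> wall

// stack.pop() ~> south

// maze.move(north) ~> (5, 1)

// maze.sense(north) ~> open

// stack.push(north) ~> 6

// maze.move(north) ~> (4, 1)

// maze.sense(east) ~> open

// stack.push(east) ~> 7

// maze.move(east) ~> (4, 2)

// maze.sense(south) ~> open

// stack.push(south) ~> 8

// maze.move(south) ~> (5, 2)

// maze.sense(east) ~> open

// stack.push(east) ~> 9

// maze.move(east) ~> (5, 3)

// maze.sense(south) ~> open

// stack.push(south) ~> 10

// maze.move(south) ~> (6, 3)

// maze.sense(south) ~> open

// stack.push(south) ~> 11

// maze.move(south) ~> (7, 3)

// maze.sense(west) ~> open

// stack.push(west) ~> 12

// maze.move(west) ~> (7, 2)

// maze.sense(south) ~> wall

// stack.pop() ~> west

// maze.move(east) ~> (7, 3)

// maze.sense(south) ~> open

// stack.push(south) ~> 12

// maze.move(south) ~> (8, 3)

// maze.sense(east) ~> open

// stack.push(east) ~> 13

// maze.move(east) ~> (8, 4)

// maze.sense(north) ~> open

// stack.push(north) ~> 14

// maze.move(north) ~> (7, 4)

// maze.sense(north) ~> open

// stack.push(north) ~> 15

// maze.move(north) ~> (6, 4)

// maze.sense(north) ~> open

// stack.push(north) ~> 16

// maze.move(north) ~> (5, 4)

// maze.sense(north) ~> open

// stack.push(north) ~> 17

// maze.move(north) ~> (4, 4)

// maze.sense(west) ~> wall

// maze.sense(north) ~> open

// stack.push(north) ~> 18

// maze.move(north) ~> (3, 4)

// maze.sense(west) ~> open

// stack.push(west) ~> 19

// maze.move(west) ~> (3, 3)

// maze.sense(north) ~> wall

// stack.pop() ~> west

// maze.move(east) ~> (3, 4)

// maze.sense(north) ~> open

// stack.push(north) ~> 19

// maze.move(north) ~> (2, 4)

// maze.sense(north) ~> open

// stack.push(north) ~> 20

// maze.move(north) ~> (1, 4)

// maze.sense(west) ~> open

// stack.push(west) ~> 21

// maze.move(west) ~> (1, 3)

// maze.sense(west) ~> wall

// maze.sense(north) ~> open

// stack.push(north) ~> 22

// maze.move(north) ~> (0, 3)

// maze.sense(west) ~> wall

// maze.sense(east) ~> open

// stack.push(east) ~> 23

// maze.move(east) ~> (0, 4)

// maze.sense(east) ~> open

// stack.push(east) ~> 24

// maze.move(east) ~> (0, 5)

// maze.sense(south) ~> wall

// maze.sense(east) ~> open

// stack.push(east) ~> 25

// maze.move(east) ~> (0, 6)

// maze.sense(south) ~> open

// stack.push(south) ~> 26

// maze.move(south) ~> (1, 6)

// maze.sense(south) ~> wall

// maze.sense(east) ~> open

// stack.push(east) ~> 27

// maze.move(east) ~> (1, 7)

// maze.sense(south) ~> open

// stack.push(south) ~> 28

// maze.move(south) ~> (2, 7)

// maze.sense(south) ~> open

// stack.push(south) ~> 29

// maze.move(south) ~> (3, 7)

// maze.sense(west) ~> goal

// maze.move(west) ~> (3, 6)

Answer: (3, 6)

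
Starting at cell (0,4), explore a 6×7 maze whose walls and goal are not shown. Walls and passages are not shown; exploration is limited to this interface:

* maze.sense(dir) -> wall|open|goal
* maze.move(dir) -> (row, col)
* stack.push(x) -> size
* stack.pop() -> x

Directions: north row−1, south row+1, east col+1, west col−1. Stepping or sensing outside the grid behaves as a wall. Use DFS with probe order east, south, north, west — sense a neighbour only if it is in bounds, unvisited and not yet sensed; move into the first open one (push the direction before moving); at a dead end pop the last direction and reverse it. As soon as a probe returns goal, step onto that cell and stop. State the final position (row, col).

// maze.sense(dir='east') ~> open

// stack.push(x='east') ~> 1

// maze.move(dir='east') ~> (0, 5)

// maze.sense(dir='east') ~> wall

// maze.sense(dir='south') ~> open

// stack.push(x='south') ~> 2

// maze.move(dir='south') ~> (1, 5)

// maze.sense(dir='east') ~> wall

// maze.sense(dir='south') ~> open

// stack.push(x='south') ~> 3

// maze.move(dir='south') ~> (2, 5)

// maze.sense(dir='east') ~> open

// stack.push(x='east') ~> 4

// maze.move(dir='east') ~> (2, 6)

// maze.sense(dir='south') ~> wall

// stack.pop() ~> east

// maze.move(dir='west') ~> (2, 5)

// maze.sense(dir='south') ~> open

// stack.push(x='south') ~> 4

// maze.move(dir='south') ~> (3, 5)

// maze.sense(dir='south') ~> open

// stack.push(x='south') ~> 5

// maze.move(dir='south') ~> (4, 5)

// maze.sense(dir='east') ~> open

// stack.push(x='east') ~> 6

// maze.move(dir='east') ~> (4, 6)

// maze.sense(dir='south') ~> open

// stack.push(x='south') ~> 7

// maze.move(dir='south') ~> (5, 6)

// maze.sense(dir='west') ~> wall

// stack.pop() ~> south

// maze.move(dir='north') ~> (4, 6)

// stack.pop() ~> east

// maze.move(dir='west') ~> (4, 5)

// maze.sense(dir='west') ~> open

// stack.push(x='west') ~> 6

// maze.move(dir='west') ~> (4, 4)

// maze.sense(dir='south') ~> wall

// maze.sense(dir='north') ~> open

// stack.push(x='north') ~> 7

// maze.move(dir='north') ~> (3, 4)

// maze.sense(dir='north') ~> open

// stack.push(x='north') ~> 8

// maze.move(dir='north') ~> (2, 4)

// maze.sense(dir='north') ~> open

// stack.push(x='north') ~> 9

// maze.move(dir='north') ~> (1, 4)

// maze.sense(dir='west') ~> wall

// stack.pop() ~> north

// maze.move(dir='south') ~> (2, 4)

// maze.sense(dir='west') ~> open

// stack.push(x='west') ~> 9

// maze.move(dir='west') ~> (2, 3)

// maze.sense(dir='south') ~> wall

// maze.sense(dir='west') ~> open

// stack.push(x='west') ~> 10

// maze.move(dir='west') ~> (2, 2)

// maze.sense(dir='south') ~> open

// stack.push(x='south') ~> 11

// maze.move(dir='south') ~> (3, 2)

// maze.sense(dir='south') ~> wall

// maze.sense(dir='west') ~> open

// stack.push(x='west') ~> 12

// maze.move(dir='west') ~> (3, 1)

// maze.sense(dir='south') ~> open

// stack.push(x='south') ~> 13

// maze.move(dir='south') ~> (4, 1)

// maze.sense(dir='south') ~> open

// stack.push(x='south') ~> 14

// maze.move(dir='south') ~> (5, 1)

// maze.sense(dir='east') ~> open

// stack.push(x='east') ~> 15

// maze.move(dir='east') ~> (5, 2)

// maze.sense(dir='east') ~> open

// stack.push(x='east') ~> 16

// maze.move(dir='east') ~> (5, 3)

// maze.sense(dir='north') ~> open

// stack.push(x='north') ~> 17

// maze.move(dir='north') ~> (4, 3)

// stack.pop() ~> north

// maze.move(dir='south') ~> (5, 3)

// stack.pop() ~> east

// maze.move(dir='west') ~> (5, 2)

// stack.pop() ~> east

// maze.move(dir='west') ~> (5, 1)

// maze.sense(dir='west') ~> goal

// maze.move(dir='west') ~> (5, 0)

Answer: (5, 0)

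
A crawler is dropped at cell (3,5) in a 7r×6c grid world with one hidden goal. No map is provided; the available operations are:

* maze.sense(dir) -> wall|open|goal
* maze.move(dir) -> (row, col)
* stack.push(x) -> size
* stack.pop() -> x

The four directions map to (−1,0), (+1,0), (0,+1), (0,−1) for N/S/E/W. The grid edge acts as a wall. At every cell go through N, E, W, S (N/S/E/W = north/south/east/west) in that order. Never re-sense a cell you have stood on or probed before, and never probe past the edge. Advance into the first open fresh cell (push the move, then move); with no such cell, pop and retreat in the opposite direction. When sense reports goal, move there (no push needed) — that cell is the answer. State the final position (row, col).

Act: maze.sense[dir→north]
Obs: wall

Act: maze.sense[dir→west]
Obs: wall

Act: maze.sense[dir→south]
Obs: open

Act: stack.push[x→south]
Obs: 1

Act: maze.move[dir→south]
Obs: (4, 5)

Act: maze.sense[dir→west]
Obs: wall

Act: maze.sense[dir→south]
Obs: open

Act: stack.push[x→south]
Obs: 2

Act: maze.move[dir→south]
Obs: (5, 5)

Act: maze.sense[dir→west]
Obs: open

Act: stack.push[x→west]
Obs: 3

Act: maze.move[dir→west]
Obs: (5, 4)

Act: maze.sense[dir→west]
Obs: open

Act: stack.push[x→west]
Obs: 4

Act: maze.move[dir→west]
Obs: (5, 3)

Act: maze.sense[dir→north]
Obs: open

Act: stack.push[x→north]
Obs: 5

Act: maze.move[dir→north]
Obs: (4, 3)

Act: maze.sense[dir→north]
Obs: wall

Act: maze.sense[dir→west]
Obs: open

Act: stack.push[x→west]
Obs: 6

Act: maze.move[dir→west]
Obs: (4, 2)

Act: maze.sense[dir→north]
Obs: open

Act: stack.push[x→north]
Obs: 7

Act: maze.move[dir→north]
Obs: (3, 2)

Act: maze.sense[dir→north]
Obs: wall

Act: maze.sense[dir→west]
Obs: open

Act: stack.push[x→west]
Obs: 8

Act: maze.move[dir→west]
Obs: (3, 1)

Act: maze.sense[dir→north]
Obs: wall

Act: maze.sense[dir→west]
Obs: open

Act: stack.push[x→west]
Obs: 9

Act: maze.move[dir→west]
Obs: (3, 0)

Act: maze.sense[dir→north]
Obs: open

Act: stack.push[x→north]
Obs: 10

Act: maze.move[dir→north]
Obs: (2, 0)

Act: maze.sense[dir→north]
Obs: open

Act: stack.push[x→north]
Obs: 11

Act: maze.move[dir→north]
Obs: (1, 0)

Act: maze.sense[dir→north]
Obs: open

Act: stack.push[x→north]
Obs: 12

Act: maze.move[dir→north]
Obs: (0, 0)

Act: maze.sense[dir→east]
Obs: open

Act: stack.push[x→east]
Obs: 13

Act: maze.move[dir→east]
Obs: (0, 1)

Act: maze.sense[dir→east]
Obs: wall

Act: maze.sense[dir→south]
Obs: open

Act: stack.push[x→south]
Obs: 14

Act: maze.move[dir→south]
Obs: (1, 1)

Act: maze.sense[dir→east]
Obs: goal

Act: maze.move[dir→east]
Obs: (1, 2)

Answer: (1, 2)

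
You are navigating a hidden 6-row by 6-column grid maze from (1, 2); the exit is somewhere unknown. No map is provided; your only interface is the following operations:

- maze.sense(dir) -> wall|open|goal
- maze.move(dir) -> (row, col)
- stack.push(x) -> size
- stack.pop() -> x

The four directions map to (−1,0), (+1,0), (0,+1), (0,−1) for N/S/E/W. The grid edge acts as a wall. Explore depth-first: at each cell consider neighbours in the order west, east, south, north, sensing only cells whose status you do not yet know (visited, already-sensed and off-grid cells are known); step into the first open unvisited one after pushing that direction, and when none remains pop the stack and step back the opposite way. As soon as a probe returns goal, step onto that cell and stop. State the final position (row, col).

Step: maze.sense[west]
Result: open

Step: stack.push[west]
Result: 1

Step: maze.move[west]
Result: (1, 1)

Step: maze.sense[west]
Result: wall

Step: maze.sense[south]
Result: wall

Step: maze.sense[north]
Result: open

Step: stack.push[north]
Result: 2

Step: maze.move[north]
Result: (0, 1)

Step: maze.sense[west]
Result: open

Step: stack.push[west]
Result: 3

Step: maze.move[west]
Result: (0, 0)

Step: stack.pop[]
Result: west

Step: maze.move[east]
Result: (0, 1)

Step: maze.sense[east]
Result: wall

Step: stack.pop[]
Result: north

Step: maze.move[south]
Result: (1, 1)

Step: stack.pop[]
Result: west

Step: maze.move[east]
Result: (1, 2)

Step: maze.sense[east]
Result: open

Step: stack.push[east]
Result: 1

Step: maze.move[east]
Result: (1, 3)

Step: maze.sense[east]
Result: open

Step: stack.push[east]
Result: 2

Step: maze.move[east]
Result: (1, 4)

Step: maze.sense[east]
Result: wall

Step: maze.sense[south]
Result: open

Step: stack.push[south]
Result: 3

Step: maze.move[south]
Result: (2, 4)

Step: maze.sense[west]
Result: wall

Step: maze.sense[east]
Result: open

Step: stack.push[east]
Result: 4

Step: maze.move[east]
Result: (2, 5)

Step: maze.sense[south]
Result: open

Step: stack.push[south]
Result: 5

Step: maze.move[south]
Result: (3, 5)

Step: maze.sense[west]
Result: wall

Step: maze.sense[south]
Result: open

Step: stack.push[south]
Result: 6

Step: maze.move[south]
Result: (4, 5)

Step: maze.sense[west]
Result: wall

Step: maze.sense[south]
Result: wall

Step: stack.pop[]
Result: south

Step: maze.move[north]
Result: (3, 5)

Step: stack.pop[]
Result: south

Step: maze.move[north]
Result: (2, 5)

Step: stack.pop[]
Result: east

Step: maze.move[west]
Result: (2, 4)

Step: stack.pop[]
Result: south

Step: maze.move[north]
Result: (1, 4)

Step: maze.sense[north]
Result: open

Step: stack.push[north]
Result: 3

Step: maze.move[north]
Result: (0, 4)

Step: maze.sense[west]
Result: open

Step: stack.push[west]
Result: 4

Step: maze.move[west]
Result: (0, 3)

Step: stack.pop[]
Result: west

Step: maze.move[east]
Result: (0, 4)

Step: maze.sense[east]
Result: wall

Step: stack.pop[]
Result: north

Step: maze.move[south]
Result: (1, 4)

Step: stack.pop[]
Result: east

Step: maze.move[west]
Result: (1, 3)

Step: stack.pop[]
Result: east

Step: maze.move[west]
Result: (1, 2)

Step: maze.sense[south]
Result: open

Step: stack.push[south]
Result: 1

Step: maze.move[south]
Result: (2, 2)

Step: maze.sense[south]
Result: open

Step: stack.push[south]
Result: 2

Step: maze.move[south]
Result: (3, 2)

Step: maze.sense[west]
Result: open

Step: stack.push[west]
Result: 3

Step: maze.move[west]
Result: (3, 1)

Step: maze.sense[west]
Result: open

Step: stack.push[west]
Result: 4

Step: maze.move[west]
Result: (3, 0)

Step: maze.sense[south]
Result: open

Step: stack.push[south]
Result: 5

Step: maze.move[south]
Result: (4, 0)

Step: maze.sense[east]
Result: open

Step: stack.push[east]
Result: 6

Step: maze.move[east]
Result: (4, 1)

Step: maze.sense[east]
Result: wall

Step: maze.sense[south]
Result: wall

Step: stack.pop[]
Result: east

Step: maze.move[west]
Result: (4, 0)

Step: maze.sense[south]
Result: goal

Step: maze.move[south]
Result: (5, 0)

Answer: (5, 0)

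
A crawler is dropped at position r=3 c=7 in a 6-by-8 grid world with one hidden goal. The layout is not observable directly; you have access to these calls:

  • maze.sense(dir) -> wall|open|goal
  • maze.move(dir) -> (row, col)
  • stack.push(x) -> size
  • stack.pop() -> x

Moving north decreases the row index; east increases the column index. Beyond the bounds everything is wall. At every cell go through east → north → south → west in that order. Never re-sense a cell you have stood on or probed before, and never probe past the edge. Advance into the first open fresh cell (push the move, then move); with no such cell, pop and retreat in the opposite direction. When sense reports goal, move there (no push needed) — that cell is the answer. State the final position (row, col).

-- 1. maze.sense(dir='north') => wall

-- 2. maze.sense(dir='south') => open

-- 3. stack.push(x='south') => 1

-- 4. maze.move(dir='south') => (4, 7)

-- 5. maze.sense(dir='south') => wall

-- 6. maze.sense(dir='west') => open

-- 7. stack.push(x='west') => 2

-- 8. maze.move(dir='west') => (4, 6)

-- 9. maze.sense(dir='north') => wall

-- 10. maze.sense(dir='south') => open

-- 11. stack.push(x='south') => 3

-- 12. maze.move(dir='south') => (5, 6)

-- 13. maze.sense(dir='west') => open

-- 14. stack.push(x='west') => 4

-- 15. maze.move(dir='west') => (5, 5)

-- 16. maze.sense(dir='north') => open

-- 17. stack.push(x='north') => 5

-- 18. maze.move(dir='north') => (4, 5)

-- 19. maze.sense(dir='north') => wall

-- 20. maze.sense(dir='west') => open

-- 21. stack.push(x='west') => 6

-- 22. maze.move(dir='west') => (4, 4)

-- 23. maze.sense(dir='north') => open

-- 24. stack.push(x='north') => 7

-- 25. maze.move(dir='north') => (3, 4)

-- 26. maze.sense(dir='north') => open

-- 27. stack.push(x='north') => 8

-- 28. maze.move(dir='north') => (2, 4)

-- 29. maze.sense(dir='east') => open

-- 30. stack.push(x='east') => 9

-- 31. maze.move(dir='east') => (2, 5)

-- 32. maze.sense(dir='east') => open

-- 33. stack.push(x='east') => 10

-- 34. maze.move(dir='east') => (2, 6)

-- 35. maze.sense(dir='north') => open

-- 36. stack.push(x='north') => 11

-- 37. maze.move(dir='north') => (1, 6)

-- 38. maze.sense(dir='east') => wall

-- 39. maze.sense(dir='north') => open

-- 40. stack.push(x='north') => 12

-- 41. maze.move(dir='north') => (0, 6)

-- 42. maze.sense(dir='east') => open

-- 43. stack.push(x='east') => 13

-- 44. maze.move(dir='east') => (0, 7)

-- 45. stack.pop() => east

-- 46. maze.move(dir='west') => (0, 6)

-- 47. maze.sense(dir='west') => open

-- 48. stack.push(x='west') => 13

-- 49. maze.move(dir='west') => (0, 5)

-- 50. maze.sense(dir='south') => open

-- 51. stack.push(x='south') => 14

-- 52. maze.move(dir='south') => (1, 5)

-- 53. maze.sense(dir='west') => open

-- 54. stack.push(x='west') => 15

-- 55. maze.move(dir='west') => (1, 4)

-- 56. maze.sense(dir='north') => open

-- 57. stack.push(x='north') => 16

-- 58. maze.move(dir='north') => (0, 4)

-- 59. maze.sense(dir='west') => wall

-- 60. stack.pop() => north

-- 61. maze.move(dir='south') => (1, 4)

-- 62. maze.sense(dir='west') => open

-- 63. stack.push(x='west') => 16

-- 64. maze.move(dir='west') => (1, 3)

-- 65. maze.sense(dir='south') => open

-- 66. stack.push(x='south') => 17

-- 67. maze.move(dir='south') => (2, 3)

-- 68. maze.sense(dir='south') => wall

-- 69. maze.sense(dir='west') => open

-- 70. stack.push(x='west') => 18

-- 71. maze.move(dir='west') => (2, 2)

-- 72. maze.sense(dir='north') => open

-- 73. stack.push(x='north') => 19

-- 74. maze.move(dir='north') => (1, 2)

-- 75. maze.sense(dir='north') => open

-- 76. stack.push(x='north') => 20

-- 77. maze.move(dir='north') => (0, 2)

-- 78. maze.sense(dir='west') => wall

-- 79. stack.pop() => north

-- 80. maze.move(dir='south') => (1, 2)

-- 81. maze.sense(dir='west') => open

-- 82. stack.push(x='west') => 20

-- 83. maze.move(dir='west') => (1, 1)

-- 84. maze.sense(dir='south') => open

-- 85. stack.push(x='south') => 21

-- 86. maze.move(dir='south') => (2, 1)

-- 87. maze.sense(dir='south') => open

-- 88. stack.push(x='south') => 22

-- 89. maze.move(dir='south') => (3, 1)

-- 90. maze.sense(dir='east') => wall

-- 91. maze.sense(dir='south') => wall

-- 92. maze.sense(dir='west') => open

-- 93. stack.push(x='west') => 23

-- 94. maze.move(dir='west') => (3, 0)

-- 95. maze.sense(dir='north') => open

-- 96. stack.push(x='north') => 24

-- 97. maze.move(dir='north') => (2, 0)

-- 98. maze.sense(dir='north') => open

-- 99. stack.push(x='north') => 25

-- 100. maze.move(dir='north') => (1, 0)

-- 101. maze.sense(dir='north') => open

-- 102. stack.push(x='north') => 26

-- 103. maze.move(dir='north') => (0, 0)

-- 104. stack.pop() => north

-- 105. maze.move(dir='south') => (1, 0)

-- 106. stack.pop() => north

-- 107. maze.move(dir='south') => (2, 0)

-- 108. stack.pop() => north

-- 109. maze.move(dir='south') => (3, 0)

-- 110. maze.sense(dir='south') => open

-- 111. stack.push(x='south') => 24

-- 112. maze.move(dir='south') => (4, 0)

-- 113. maze.sense(dir='south') => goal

-- 114. maze.move(dir='south') => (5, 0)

Answer: (5, 0)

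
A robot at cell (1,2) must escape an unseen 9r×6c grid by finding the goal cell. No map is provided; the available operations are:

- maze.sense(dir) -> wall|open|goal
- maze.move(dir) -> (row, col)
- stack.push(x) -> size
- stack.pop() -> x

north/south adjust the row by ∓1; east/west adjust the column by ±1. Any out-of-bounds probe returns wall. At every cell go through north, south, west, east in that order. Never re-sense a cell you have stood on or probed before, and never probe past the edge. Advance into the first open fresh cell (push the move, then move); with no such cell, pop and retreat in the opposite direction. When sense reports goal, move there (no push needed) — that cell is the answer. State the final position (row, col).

Step: maze.sense[dir→north]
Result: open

Step: stack.push[x→north]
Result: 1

Step: maze.move[dir→north]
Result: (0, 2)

Step: maze.sense[dir→west]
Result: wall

Step: maze.sense[dir→east]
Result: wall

Step: stack.pop[]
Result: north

Step: maze.move[dir→south]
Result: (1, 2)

Step: maze.sense[dir→south]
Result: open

Step: stack.push[x→south]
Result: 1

Step: maze.move[dir→south]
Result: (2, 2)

Step: maze.sense[dir→south]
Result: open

Step: stack.push[x→south]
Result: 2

Step: maze.move[dir→south]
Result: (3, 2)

Step: maze.sense[dir→south]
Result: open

Step: stack.push[x→south]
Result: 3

Step: maze.move[dir→south]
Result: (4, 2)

Step: maze.sense[dir→south]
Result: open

Step: stack.push[x→south]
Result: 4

Step: maze.move[dir→south]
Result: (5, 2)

Step: maze.sense[dir→south]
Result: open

Step: stack.push[x→south]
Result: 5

Step: maze.move[dir→south]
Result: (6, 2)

Step: maze.sense[dir→south]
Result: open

Step: stack.push[x→south]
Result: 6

Step: maze.move[dir→south]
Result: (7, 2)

Step: maze.sense[dir→south]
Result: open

Step: stack.push[x→south]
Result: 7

Step: maze.move[dir→south]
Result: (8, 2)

Step: maze.sense[dir→west]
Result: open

Step: stack.push[x→west]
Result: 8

Step: maze.move[dir→west]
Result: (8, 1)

Step: maze.sense[dir→north]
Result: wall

Step: maze.sense[dir→west]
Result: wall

Step: stack.pop[]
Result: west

Step: maze.move[dir→east]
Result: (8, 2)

Step: maze.sense[dir→east]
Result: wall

Step: stack.pop[]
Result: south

Step: maze.move[dir→north]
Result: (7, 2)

Step: maze.sense[dir→east]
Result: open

Step: stack.push[x→east]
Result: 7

Step: maze.move[dir→east]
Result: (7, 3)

Step: maze.sense[dir→north]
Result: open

Step: stack.push[x→north]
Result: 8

Step: maze.move[dir→north]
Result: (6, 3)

Step: maze.sense[dir→north]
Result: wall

Step: maze.sense[dir→east]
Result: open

Step: stack.push[x→east]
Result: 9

Step: maze.move[dir→east]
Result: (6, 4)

Step: maze.sense[dir→north]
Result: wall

Step: maze.sense[dir→south]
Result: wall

Step: maze.sense[dir→east]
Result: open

Step: stack.push[x→east]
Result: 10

Step: maze.move[dir→east]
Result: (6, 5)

Step: maze.sense[dir→north]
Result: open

Step: stack.push[x→north]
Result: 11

Step: maze.move[dir→north]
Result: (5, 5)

Step: maze.sense[dir→north]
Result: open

Step: stack.push[x→north]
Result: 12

Step: maze.move[dir→north]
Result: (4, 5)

Step: maze.sense[dir→north]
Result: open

Step: stack.push[x→north]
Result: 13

Step: maze.move[dir→north]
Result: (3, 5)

Step: maze.sense[dir→north]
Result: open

Step: stack.push[x→north]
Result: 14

Step: maze.move[dir→north]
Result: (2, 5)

Step: maze.sense[dir→north]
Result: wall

Step: maze.sense[dir→west]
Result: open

Step: stack.push[x→west]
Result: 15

Step: maze.move[dir→west]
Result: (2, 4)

Step: maze.sense[dir→north]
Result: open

Step: stack.push[x→north]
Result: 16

Step: maze.move[dir→north]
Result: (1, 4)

Step: maze.sense[dir→north]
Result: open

Step: stack.push[x→north]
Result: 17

Step: maze.move[dir→north]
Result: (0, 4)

Step: maze.sense[dir→east]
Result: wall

Step: stack.pop[]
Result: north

Step: maze.move[dir→south]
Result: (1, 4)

Step: maze.sense[dir→west]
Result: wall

Step: stack.pop[]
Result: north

Step: maze.move[dir→south]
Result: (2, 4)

Step: maze.sense[dir→south]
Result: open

Step: stack.push[x→south]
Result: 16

Step: maze.move[dir→south]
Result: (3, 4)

Step: maze.sense[dir→south]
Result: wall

Step: maze.sense[dir→west]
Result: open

Step: stack.push[x→west]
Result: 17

Step: maze.move[dir→west]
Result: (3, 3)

Step: maze.sense[dir→north]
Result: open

Step: stack.push[x→north]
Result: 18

Step: maze.move[dir→north]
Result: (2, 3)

Step: stack.pop[]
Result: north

Step: maze.move[dir→south]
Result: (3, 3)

Step: maze.sense[dir→south]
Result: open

Step: stack.push[x→south]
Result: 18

Step: maze.move[dir→south]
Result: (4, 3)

Step: stack.pop[]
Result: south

Step: maze.move[dir→north]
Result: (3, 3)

Step: stack.pop[]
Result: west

Step: maze.move[dir→east]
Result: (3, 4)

Step: stack.pop[]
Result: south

Step: maze.move[dir→north]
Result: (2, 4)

Step: stack.pop[]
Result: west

Step: maze.move[dir→east]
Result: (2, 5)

Step: stack.pop[]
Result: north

Step: maze.move[dir→south]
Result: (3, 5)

Step: stack.pop[]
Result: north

Step: maze.move[dir→south]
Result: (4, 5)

Step: stack.pop[]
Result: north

Step: maze.move[dir→south]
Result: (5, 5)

Step: stack.pop[]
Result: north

Step: maze.move[dir→south]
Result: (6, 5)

Step: maze.sense[dir→south]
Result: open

Step: stack.push[x→south]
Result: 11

Step: maze.move[dir→south]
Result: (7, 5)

Step: maze.sense[dir→south]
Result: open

Step: stack.push[x→south]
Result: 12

Step: maze.move[dir→south]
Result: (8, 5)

Step: maze.sense[dir→west]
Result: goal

Step: maze.move[dir→west]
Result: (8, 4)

Answer: (8, 4)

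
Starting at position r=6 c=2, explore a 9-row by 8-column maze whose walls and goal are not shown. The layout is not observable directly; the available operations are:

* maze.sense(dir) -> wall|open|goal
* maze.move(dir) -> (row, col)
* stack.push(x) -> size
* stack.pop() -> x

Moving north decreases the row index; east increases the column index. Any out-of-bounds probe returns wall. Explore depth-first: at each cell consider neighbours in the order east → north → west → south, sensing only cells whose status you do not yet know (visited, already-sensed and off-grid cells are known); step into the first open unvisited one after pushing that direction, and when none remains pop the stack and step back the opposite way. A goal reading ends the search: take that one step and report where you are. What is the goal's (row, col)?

Calling maze.sense(dir='east'), which returns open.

I run stack.push(x='east'), : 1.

Using maze.move(dir='east'), giving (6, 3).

Now I run maze.sense(dir='east'), : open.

Then stack.push(x='east'), : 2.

Invoking maze.move(dir='east'), giving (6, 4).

Calling maze.sense(dir='east'), and get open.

Now I run stack.push(x='east'), and get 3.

Next I call maze.move(dir='east'), → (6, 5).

Using maze.sense(dir='east'), → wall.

I call maze.sense(dir='north'), which returns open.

Now I run stack.push(x='north'), → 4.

Now I run maze.move(dir='north'), and see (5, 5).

Calling maze.sense(dir='east'), and get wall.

Now I run maze.sense(dir='north'), and see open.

Then stack.push(x='north'), which returns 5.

I use maze.move(dir='north'), yielding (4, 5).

Now I run maze.sense(dir='east'), giving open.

Then stack.push(x='east'), — result: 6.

I call maze.move(dir='east'), and see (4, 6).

I run maze.sense(dir='east'), and observe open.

Invoking stack.push(x='east'), yielding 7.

Using maze.move(dir='east'), yielding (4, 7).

I try maze.sense(dir='north'), and observe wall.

Invoking maze.sense(dir='south'), : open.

I call stack.push(x='south'), and observe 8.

Then maze.move(dir='south'), : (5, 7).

I try maze.sense(dir='south'), and see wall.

I call stack.pop(), and see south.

Calling maze.move(dir='north'), and observe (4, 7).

I run stack.pop(), and get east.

Next I call maze.move(dir='west'), which returns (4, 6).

I run maze.sense(dir='north'), which returns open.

I call stack.push(x='north'), : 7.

Calling maze.move(dir='north'), and observe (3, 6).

Now I run maze.sense(dir='north'), yielding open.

Calling stack.push(x='north'), yielding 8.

Now I run maze.move(dir='north'), and get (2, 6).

I try maze.sense(dir='east'), yielding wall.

Next I call maze.sense(dir='north'), : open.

I try stack.push(x='north'), : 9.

I use maze.move(dir='north'), — result: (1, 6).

Calling maze.sense(dir='east'), — result: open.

Next I call stack.push(x='east'), yielding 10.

Now I run maze.move(dir='east'), yielding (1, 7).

Next I call maze.sense(dir='north'), yielding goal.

I invoke maze.move(dir='north'), giving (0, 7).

Answer: (0, 7)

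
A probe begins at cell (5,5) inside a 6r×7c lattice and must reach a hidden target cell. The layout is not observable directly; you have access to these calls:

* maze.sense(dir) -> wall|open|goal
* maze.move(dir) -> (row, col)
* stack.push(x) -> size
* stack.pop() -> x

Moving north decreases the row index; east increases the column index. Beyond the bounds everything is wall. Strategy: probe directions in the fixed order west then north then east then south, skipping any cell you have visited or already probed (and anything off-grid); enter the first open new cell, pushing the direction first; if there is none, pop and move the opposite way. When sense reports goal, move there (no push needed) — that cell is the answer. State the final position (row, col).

-- 1. sense(west) ~> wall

-- 2. sense(north) ~> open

-- 3. push(north) ~> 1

-- 4. move(north) ~> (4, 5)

-- 5. sense(west) ~> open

-- 6. push(west) ~> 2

-- 7. move(west) ~> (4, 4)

-- 8. sense(west) ~> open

-- 9. push(west) ~> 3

-- 10. move(west) ~> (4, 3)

-- 11. sense(west) ~> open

-- 12. push(west) ~> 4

-- 13. move(west) ~> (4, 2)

-- 14. sense(west) ~> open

-- 15. push(west) ~> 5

-- 16. move(west) ~> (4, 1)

-- 17. sense(west) ~> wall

-- 18. sense(north) ~> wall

-- 19. sense(south) ~> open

-- 20. push(south) ~> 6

-- 21. move(south) ~> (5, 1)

-- 22. sense(west) ~> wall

-- 23. sense(east) ~> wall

-- 24. pop() ~> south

-- 25. move(north) ~> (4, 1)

-- 26. pop() ~> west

-- 27. move(east) ~> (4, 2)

-- 28. sense(north) ~> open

-- 29. push(north) ~> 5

-- 30. move(north) ~> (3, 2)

-- 31. sense(north) ~> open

-- 32. push(north) ~> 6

-- 33. move(north) ~> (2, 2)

-- 34. sense(west) ~> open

-- 35. push(west) ~> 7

-- 36. move(west) ~> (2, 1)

-- 37. sense(west) ~> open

-- 38. push(west) ~> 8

-- 39. move(west) ~> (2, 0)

-- 40. sense(north) ~> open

-- 41. push(north) ~> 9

-- 42. move(north) ~> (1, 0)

-- 43. sense(north) ~> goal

-- 44. move(north) ~> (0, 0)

Answer: (0, 0)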